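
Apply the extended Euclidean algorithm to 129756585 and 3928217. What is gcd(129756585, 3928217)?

1

Repeated division:
129756585 = 33*3928217 + 125424
3928217 = 31*125424 + 40073
125424 = 3*40073 + 5205
40073 = 7*5205 + 3638
5205 = 1*3638 + 1567
3638 = 2*1567 + 504
1567 = 3*504 + 55
504 = 9*55 + 9
55 = 6*9 + 1
9 = 9*1 + 0
gcd(129756585, 3928217) = 1.
Back-substituting:
1 = 55 − 6·9
1 = −6·504 + 55·55
1 = 55·1567 − 171·504
1 = −171·3638 + 397·1567
1 = 397·5205 − 568·3638
1 = −568·40073 + 4373·5205
1 = 4373·125424 − 13687·40073
1 = −13687·3928217 + 428670·125424
1 = 428670·129756585 − 14159797·3928217
So 1 = (428670)·129756585 + (-14159797)·3928217.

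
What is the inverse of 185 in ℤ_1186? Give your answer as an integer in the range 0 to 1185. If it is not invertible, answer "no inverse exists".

827

Run Euclid on (1186, 185):
1186 = 6·185 + 76
185 = 2·76 + 33
76 = 2·33 + 10
33 = 3·10 + 3
10 = 3·3 + 1
3 = 3·1 + 0
The gcd is 1. Working backward:
1 = 10 − 3·3
1 = −3·33 + 10·10
1 = 10·76 − 23·33
1 = −23·185 + 56·76
1 = 56·1186 − 359·185
Thus 185·(-359) ≡ 1 (mod 1186); reducing, -359 mod 1186 = 827.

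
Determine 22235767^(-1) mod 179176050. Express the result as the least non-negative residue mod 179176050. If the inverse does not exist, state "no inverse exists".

63779953

Apply the Euclidean algorithm to 179176050 and 22235767:
179176050 = 8×22235767 + 1289914
22235767 = 17×1289914 + 307229
1289914 = 4×307229 + 60998
307229 = 5×60998 + 2239
60998 = 27×2239 + 545
2239 = 4×545 + 59
545 = 9×59 + 14
59 = 4×14 + 3
14 = 4×3 + 2
3 = 1×2 + 1
2 = 2×1 + 0
gcd = 1, so the inverse exists. Back-substitute:
1 = 3 − 2
1 = −14 + 5·3
1 = 5·59 − 21·14
1 = −21·545 + 194·59
1 = 194·2239 − 797·545
1 = −797·60998 + 21713·2239
1 = 21713·307229 − 109362·60998
1 = −109362·1289914 + 459161·307229
1 = 459161·22235767 − 7915099·1289914
1 = −7915099·179176050 + 63779953·22235767
So 22235767·63779953 ≡ 1 (mod 179176050).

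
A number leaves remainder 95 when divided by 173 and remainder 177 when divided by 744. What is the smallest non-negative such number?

Write x = 95 + 173·k. Then 173·k ≡ 177 − 95 ≡ 82 (mod 744).
Need 173⁻¹ mod 744. Extended Euclid on (744, 173):
744 = 4×173 + 52
173 = 3×52 + 17
52 = 3×17 + 1
17 = 17×1 + 0
Back-substitute:
1 = 52 − 3·17
1 = −3·173 + 10·52
1 = 10·744 − 43·173
173⁻¹ ≡ 701 (mod 744), so k ≡ 701·82 ≡ 194 (mod 744).
x = 95 + 173·194 = 33657.

33657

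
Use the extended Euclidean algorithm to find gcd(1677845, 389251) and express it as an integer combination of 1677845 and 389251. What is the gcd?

1

Euclidean algorithm:
1677845 = 4×389251 + 120841
389251 = 3×120841 + 26728
120841 = 4×26728 + 13929
26728 = 1×13929 + 12799
13929 = 1×12799 + 1130
12799 = 11×1130 + 369
1130 = 3×369 + 23
369 = 16×23 + 1
23 = 23×1 + 0
gcd(1677845, 389251) = 1.
Back-substituting:
1 = 369 − 16·23
1 = −16·1130 + 49·369
1 = 49·12799 − 555·1130
1 = −555·13929 + 604·12799
1 = 604·26728 − 1159·13929
1 = −1159·120841 + 5240·26728
1 = 5240·389251 − 16879·120841
1 = −16879·1677845 + 72756·389251
So 1 = (-16879)·1677845 + (72756)·389251.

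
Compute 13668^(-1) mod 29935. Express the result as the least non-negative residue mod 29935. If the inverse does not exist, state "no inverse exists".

Run Euclid on (29935, 13668):
29935 = 2*13668 + 2599
13668 = 5*2599 + 673
2599 = 3*673 + 580
673 = 1*580 + 93
580 = 6*93 + 22
93 = 4*22 + 5
22 = 4*5 + 2
5 = 2*2 + 1
2 = 2*1 + 0
The gcd is 1. Working backward:
1 = 5 − 2·2
1 = −2·22 + 9·5
1 = 9·93 − 38·22
1 = −38·580 + 237·93
1 = 237·673 − 275·580
1 = −275·2599 + 1062·673
1 = 1062·13668 − 5585·2599
1 = −5585·29935 + 12232·13668
So 13668·12232 ≡ 1 (mod 29935).

12232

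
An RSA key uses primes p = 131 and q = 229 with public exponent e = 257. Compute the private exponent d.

φ(n) = (p−1)(q−1) = 130·228 = 29640.
Need d with 257·d ≡ 1 (mod 29640). Apply the extended Euclidean algorithm:
29640 = 115×257 + 85
257 = 3×85 + 2
85 = 42×2 + 1
2 = 2×1 + 0
Back-substitute:
1 = 85 − 42·2
1 = −42·257 + 127·85
1 = 127·29640 − 14647·257
So 257·(-14647) ≡ 1 (mod 29640), hence d ≡ -14647 ≡ 14993 (mod 29640).

14993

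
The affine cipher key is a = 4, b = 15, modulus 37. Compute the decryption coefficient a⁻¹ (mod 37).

28

gcd(37, 4) by repeated division:
37 = 9*4 + 1
4 = 4*1 + 0
The gcd is 1. Working backward:
1 = 37 − 9·4
Hence 4⁻¹ ≡ -9 ≡ 28 (mod 37).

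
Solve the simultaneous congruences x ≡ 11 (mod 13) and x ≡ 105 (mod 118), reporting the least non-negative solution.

Write x = 11 + 13·k. Then 13·k ≡ 105 − 11 ≡ 94 (mod 118).
Need 13⁻¹ mod 118. Extended Euclid on (118, 13):
118 = 9·13 + 1
13 = 13·1 + 0
Back-substitute:
1 = 118 − 9·13
13⁻¹ ≡ 109 (mod 118), so k ≡ 109·94 ≡ 98 (mod 118).
x = 11 + 13·98 = 1285.

1285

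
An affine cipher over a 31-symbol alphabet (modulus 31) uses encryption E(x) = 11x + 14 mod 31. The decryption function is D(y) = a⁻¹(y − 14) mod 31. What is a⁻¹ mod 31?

17

Extended Euclidean algorithm:
31 = 2*11 + 9
11 = 1*9 + 2
9 = 4*2 + 1
2 = 2*1 + 0
gcd = 1, so the inverse exists. Back-substitute:
1 = 9 − 4·2
1 = −4·11 + 5·9
1 = 5·31 − 14·11
Thus 11·(-14) ≡ 1 (mod 31); reducing, -14 mod 31 = 17.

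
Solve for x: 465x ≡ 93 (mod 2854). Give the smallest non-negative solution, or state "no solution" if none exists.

First find gcd(465, 2854):
2854 = 6×465 + 64
465 = 7×64 + 17
64 = 3×17 + 13
17 = 1×13 + 4
13 = 3×4 + 1
4 = 4×1 + 0
gcd = 1, so a unique solution mod 2854 exists.
Back-substitute for the Bézout coefficients:
1 = 13 − 3·4
1 = −3·17 + 4·13
1 = 4·64 − 15·17
1 = −15·465 + 109·64
1 = 109·2854 − 669·465
So 465·(-669) ≡ 1 (mod 2854), giving 465⁻¹ ≡ 2185.
x ≡ 465⁻¹·93 ≡ 2185·93 ≡ 571 (mod 2854).

571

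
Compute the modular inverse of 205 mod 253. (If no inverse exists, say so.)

Run Euclid on (253, 205):
253 = 1·205 + 48
205 = 4·48 + 13
48 = 3·13 + 9
13 = 1·9 + 4
9 = 2·4 + 1
4 = 4·1 + 0
The gcd is 1. Working backward:
1 = 9 − 2·4
1 = −2·13 + 3·9
1 = 3·48 − 11·13
1 = −11·205 + 47·48
1 = 47·253 − 58·205
Thus 205·(-58) ≡ 1 (mod 253); reducing, -58 mod 253 = 195.

195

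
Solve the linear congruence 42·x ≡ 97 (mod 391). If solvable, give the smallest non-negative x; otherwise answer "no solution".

384

First find gcd(42, 391):
391 = 9×42 + 13
42 = 3×13 + 3
13 = 4×3 + 1
3 = 3×1 + 0
gcd = 1, so a unique solution mod 391 exists.
Back-substitute for the Bézout coefficients:
1 = 13 − 4·3
1 = −4·42 + 13·13
1 = 13·391 − 121·42
So 42·(-121) ≡ 1 (mod 391), giving 42⁻¹ ≡ 270.
x ≡ 42⁻¹·97 ≡ 270·97 ≡ 384 (mod 391).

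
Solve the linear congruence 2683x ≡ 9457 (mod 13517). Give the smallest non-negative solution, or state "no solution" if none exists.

First find gcd(2683, 13517):
13517 = 5×2683 + 102
2683 = 26×102 + 31
102 = 3×31 + 9
31 = 3×9 + 4
9 = 2×4 + 1
4 = 4×1 + 0
gcd = 1, so a unique solution mod 13517 exists.
Back-substitute for the Bézout coefficients:
1 = 9 − 2·4
1 = −2·31 + 7·9
1 = 7·102 − 23·31
1 = −23·2683 + 605·102
1 = 605·13517 − 3048·2683
So 2683·(-3048) ≡ 1 (mod 13517), giving 2683⁻¹ ≡ 10469.
x ≡ 2683⁻¹·9457 ≡ 10469·9457 ≡ 6825 (mod 13517).

6825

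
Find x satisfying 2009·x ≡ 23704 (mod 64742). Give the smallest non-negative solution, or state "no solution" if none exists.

13160

First find gcd(2009, 64742):
64742 = 32×2009 + 454
2009 = 4×454 + 193
454 = 2×193 + 68
193 = 2×68 + 57
68 = 1×57 + 11
57 = 5×11 + 2
11 = 5×2 + 1
2 = 2×1 + 0
gcd = 1, so a unique solution mod 64742 exists.
Back-substitute for the Bézout coefficients:
1 = 11 − 5·2
1 = −5·57 + 26·11
1 = 26·68 − 31·57
1 = −31·193 + 88·68
1 = 88·454 − 207·193
1 = −207·2009 + 916·454
1 = 916·64742 − 29519·2009
So 2009·(-29519) ≡ 1 (mod 64742), giving 2009⁻¹ ≡ 35223.
x ≡ 2009⁻¹·23704 ≡ 35223·23704 ≡ 13160 (mod 64742).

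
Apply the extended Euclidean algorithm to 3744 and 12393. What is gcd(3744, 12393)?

Apply Euclid's algorithm to 12393 and 3744:
12393 = 3·3744 + 1161
3744 = 3·1161 + 261
1161 = 4·261 + 117
261 = 2·117 + 27
117 = 4·27 + 9
27 = 3·9 + 0
gcd(3744, 12393) = 9.
Working backward:
9 = 117 − 4·27
9 = −4·261 + 9·117
9 = 9·1161 − 40·261
9 = −40·3744 + 129·1161
9 = 129·12393 − 427·3744
So 9 = (129)·12393 + (-427)·3744.

9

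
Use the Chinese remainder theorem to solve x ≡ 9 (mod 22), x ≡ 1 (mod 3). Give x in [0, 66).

31

Write x = 9 + 22·k. Then 22·k ≡ 1 − 9 ≡ 1 (mod 3).
Need 22⁻¹ mod 3. Extended Euclid on (3, 1):
3 = 3·1 + 0
22⁻¹ ≡ 1 (mod 3), so k ≡ 1·1 ≡ 1 (mod 3).
x = 9 + 22·1 = 31.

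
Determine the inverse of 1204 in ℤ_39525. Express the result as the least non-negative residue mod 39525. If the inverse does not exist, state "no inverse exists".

Extended Euclidean algorithm:
39525 = 32×1204 + 997
1204 = 1×997 + 207
997 = 4×207 + 169
207 = 1×169 + 38
169 = 4×38 + 17
38 = 2×17 + 4
17 = 4×4 + 1
4 = 4×1 + 0
gcd = 1, so the inverse exists. Back-substitute:
1 = 17 − 4·4
1 = −4·38 + 9·17
1 = 9·169 − 40·38
1 = −40·207 + 49·169
1 = 49·997 − 236·207
1 = −236·1204 + 285·997
1 = 285·39525 − 9356·1204
So 1204·(-9356) ≡ 1 (mod 39525), and -9356 ≡ 30169 (mod 39525).

30169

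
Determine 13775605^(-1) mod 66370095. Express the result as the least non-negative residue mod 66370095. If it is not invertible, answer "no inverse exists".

no inverse exists

Euclidean algorithm on 66370095, 13775605:
66370095 = 4*13775605 + 11267675
13775605 = 1*11267675 + 2507930
11267675 = 4*2507930 + 1235955
2507930 = 2*1235955 + 36020
1235955 = 34*36020 + 11275
36020 = 3*11275 + 2195
11275 = 5*2195 + 300
2195 = 7*300 + 95
300 = 3*95 + 15
95 = 6*15 + 5
15 = 3*5 + 0
Since gcd = 5 > 1, 13775605 is not a unit mod 66370095.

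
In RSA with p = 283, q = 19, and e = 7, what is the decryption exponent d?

4351

φ(n) = (p−1)(q−1) = 282·18 = 5076.
Need d with 7·d ≡ 1 (mod 5076). Apply the extended Euclidean algorithm:
5076 = 725×7 + 1
7 = 7×1 + 0
Back-substitute:
1 = 5076 − 725·7
So 7·(-725) ≡ 1 (mod 5076), hence d ≡ -725 ≡ 4351 (mod 5076).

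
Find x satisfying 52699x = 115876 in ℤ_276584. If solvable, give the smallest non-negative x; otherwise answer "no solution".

28060

First find gcd(52699, 276584):
276584 = 5×52699 + 13089
52699 = 4×13089 + 343
13089 = 38×343 + 55
343 = 6×55 + 13
55 = 4×13 + 3
13 = 4×3 + 1
3 = 3×1 + 0
gcd = 1, so a unique solution mod 276584 exists.
Back-substitute for the Bézout coefficients:
1 = 13 − 4·3
1 = −4·55 + 17·13
1 = 17·343 − 106·55
1 = −106·13089 + 4045·343
1 = 4045·52699 − 16286·13089
1 = −16286·276584 + 85475·52699
So 52699·(85475) ≡ 1 (mod 276584), giving 52699⁻¹ ≡ 85475.
x ≡ 52699⁻¹·115876 ≡ 85475·115876 ≡ 28060 (mod 276584).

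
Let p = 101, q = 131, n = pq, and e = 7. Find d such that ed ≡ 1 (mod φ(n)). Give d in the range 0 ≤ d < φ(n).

11143

φ(n) = (p−1)(q−1) = 100·130 = 13000.
Need d with 7·d ≡ 1 (mod 13000). Apply the extended Euclidean algorithm:
13000 = 1857*7 + 1
7 = 7*1 + 0
Back-substitute:
1 = 13000 − 1857·7
So 7·(-1857) ≡ 1 (mod 13000), hence d ≡ -1857 ≡ 11143 (mod 13000).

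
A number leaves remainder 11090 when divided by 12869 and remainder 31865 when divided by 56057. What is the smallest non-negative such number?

Write x = 11090 + 12869·k. Then 12869·k ≡ 31865 − 11090 ≡ 20775 (mod 56057).
Need 12869⁻¹ mod 56057. Extended Euclid on (56057, 12869):
56057 = 4·12869 + 4581
12869 = 2·4581 + 3707
4581 = 1·3707 + 874
3707 = 4·874 + 211
874 = 4·211 + 30
211 = 7·30 + 1
30 = 30·1 + 0
Back-substitute:
1 = 211 − 7·30
1 = −7·874 + 29·211
1 = 29·3707 − 123·874
1 = −123·4581 + 152·3707
1 = 152·12869 − 427·4581
1 = −427·56057 + 1860·12869
12869⁻¹ ≡ 1860 (mod 56057), so k ≡ 1860·20775 ≡ 18227 (mod 56057).
x = 11090 + 12869·18227 = 234574353.

234574353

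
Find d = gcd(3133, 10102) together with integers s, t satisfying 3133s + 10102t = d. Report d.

1

Euclidean algorithm:
10102 = 3*3133 + 703
3133 = 4*703 + 321
703 = 2*321 + 61
321 = 5*61 + 16
61 = 3*16 + 13
16 = 1*13 + 3
13 = 4*3 + 1
3 = 3*1 + 0
gcd(3133, 10102) = 1.
Working backward:
1 = 13 − 4·3
1 = −4·16 + 5·13
1 = 5·61 − 19·16
1 = −19·321 + 100·61
1 = 100·703 − 219·321
1 = −219·3133 + 976·703
1 = 976·10102 − 3147·3133
So 1 = (976)·10102 + (-3147)·3133.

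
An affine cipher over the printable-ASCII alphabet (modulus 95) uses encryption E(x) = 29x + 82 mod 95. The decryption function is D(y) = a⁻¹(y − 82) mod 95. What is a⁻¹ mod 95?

59

Run Euclid on (95, 29):
95 = 3*29 + 8
29 = 3*8 + 5
8 = 1*5 + 3
5 = 1*3 + 2
3 = 1*2 + 1
2 = 2*1 + 0
Since gcd(29, 95) = 1, back-substitute to write 1 as a combination:
1 = 3 − 2
1 = −5 + 2·3
1 = 2·8 − 3·5
1 = −3·29 + 11·8
1 = 11·95 − 36·29
Thus 29·(-36) ≡ 1 (mod 95); reducing, -36 mod 95 = 59.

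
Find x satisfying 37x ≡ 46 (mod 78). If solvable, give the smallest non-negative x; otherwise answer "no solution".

First find gcd(37, 78):
78 = 2·37 + 4
37 = 9·4 + 1
4 = 4·1 + 0
gcd = 1, so a unique solution mod 78 exists.
Back-substitute for the Bézout coefficients:
1 = 37 − 9·4
1 = −9·78 + 19·37
So 37·(19) ≡ 1 (mod 78), giving 37⁻¹ ≡ 19.
x ≡ 37⁻¹·46 ≡ 19·46 ≡ 16 (mod 78).

16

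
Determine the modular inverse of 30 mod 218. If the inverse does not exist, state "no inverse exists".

Euclidean algorithm on 218, 30:
218 = 7·30 + 8
30 = 3·8 + 6
8 = 1·6 + 2
6 = 3·2 + 0
The gcd is 2, not 1, hence no inverse exists.

no inverse exists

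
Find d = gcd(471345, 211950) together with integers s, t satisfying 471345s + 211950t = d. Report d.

Apply Euclid's algorithm to 471345 and 211950:
471345 = 2·211950 + 47445
211950 = 4·47445 + 22170
47445 = 2·22170 + 3105
22170 = 7·3105 + 435
3105 = 7·435 + 60
435 = 7·60 + 15
60 = 4·15 + 0
gcd(471345, 211950) = 15.
Back-substituting:
15 = 435 − 7·60
15 = −7·3105 + 50·435
15 = 50·22170 − 357·3105
15 = −357·47445 + 764·22170
15 = 764·211950 − 3413·47445
15 = −3413·471345 + 7590·211950
So 15 = (-3413)·471345 + (7590)·211950.

15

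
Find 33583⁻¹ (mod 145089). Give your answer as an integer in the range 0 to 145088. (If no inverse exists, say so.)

Run Euclid on (145089, 33583):
145089 = 4*33583 + 10757
33583 = 3*10757 + 1312
10757 = 8*1312 + 261
1312 = 5*261 + 7
261 = 37*7 + 2
7 = 3*2 + 1
2 = 2*1 + 0
gcd = 1, so the inverse exists. Back-substitute:
1 = 7 − 3·2
1 = −3·261 + 112·7
1 = 112·1312 − 563·261
1 = −563·10757 + 4616·1312
1 = 4616·33583 − 14411·10757
1 = −14411·145089 + 62260·33583
So 33583·62260 ≡ 1 (mod 145089).

62260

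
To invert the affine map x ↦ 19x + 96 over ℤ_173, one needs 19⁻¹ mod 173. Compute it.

82

Extended Euclidean algorithm:
173 = 9·19 + 2
19 = 9·2 + 1
2 = 2·1 + 0
Since gcd(19, 173) = 1, back-substitute to write 1 as a combination:
1 = 19 − 9·2
1 = −9·173 + 82·19
So 19·82 ≡ 1 (mod 173).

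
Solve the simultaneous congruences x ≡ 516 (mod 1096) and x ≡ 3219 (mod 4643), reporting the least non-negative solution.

Write x = 516 + 1096·k. Then 1096·k ≡ 3219 − 516 ≡ 2703 (mod 4643).
Need 1096⁻¹ mod 4643. Extended Euclid on (4643, 1096):
4643 = 4·1096 + 259
1096 = 4·259 + 60
259 = 4·60 + 19
60 = 3·19 + 3
19 = 6·3 + 1
3 = 3·1 + 0
Back-substitute:
1 = 19 − 6·3
1 = −6·60 + 19·19
1 = 19·259 − 82·60
1 = −82·1096 + 347·259
1 = 347·4643 − 1470·1096
1096⁻¹ ≡ 3173 (mod 4643), so k ≡ 3173·2703 ≡ 998 (mod 4643).
x = 516 + 1096·998 = 1094324.

1094324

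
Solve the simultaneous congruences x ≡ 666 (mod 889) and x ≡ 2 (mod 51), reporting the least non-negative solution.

Write x = 666 + 889·k. Then 889·k ≡ 2 − 666 ≡ 50 (mod 51).
Need 889⁻¹ mod 51. Extended Euclid on (51, 22):
51 = 2·22 + 7
22 = 3·7 + 1
7 = 7·1 + 0
Back-substitute:
1 = 22 − 3·7
1 = −3·51 + 7·22
889⁻¹ ≡ 7 (mod 51), so k ≡ 7·50 ≡ 44 (mod 51).
x = 666 + 889·44 = 39782.

39782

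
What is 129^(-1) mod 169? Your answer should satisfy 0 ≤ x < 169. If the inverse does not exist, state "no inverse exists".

38

Run Euclid on (169, 129):
169 = 1·129 + 40
129 = 3·40 + 9
40 = 4·9 + 4
9 = 2·4 + 1
4 = 4·1 + 0
gcd = 1, so the inverse exists. Back-substitute:
1 = 9 − 2·4
1 = −2·40 + 9·9
1 = 9·129 − 29·40
1 = −29·169 + 38·129
So 129·38 ≡ 1 (mod 169).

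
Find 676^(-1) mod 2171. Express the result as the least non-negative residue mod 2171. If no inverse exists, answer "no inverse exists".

Euclidean algorithm on 2171, 676:
2171 = 3·676 + 143
676 = 4·143 + 104
143 = 1·104 + 39
104 = 2·39 + 26
39 = 1·26 + 13
26 = 2·13 + 0
gcd(676, 2171) = 13 ≠ 1, so 676 has no multiplicative inverse modulo 2171.

no inverse exists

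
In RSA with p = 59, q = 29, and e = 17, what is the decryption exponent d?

1433

φ(n) = (p−1)(q−1) = 58·28 = 1624.
Need d with 17·d ≡ 1 (mod 1624). Apply the extended Euclidean algorithm:
1624 = 95*17 + 9
17 = 1*9 + 8
9 = 1*8 + 1
8 = 8*1 + 0
Back-substitute:
1 = 9 − 8
1 = −17 + 2·9
1 = 2·1624 − 191·17
So 17·(-191) ≡ 1 (mod 1624), hence d ≡ -191 ≡ 1433 (mod 1624).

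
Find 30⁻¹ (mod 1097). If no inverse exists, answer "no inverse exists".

256

gcd(1097, 30) by repeated division:
1097 = 36×30 + 17
30 = 1×17 + 13
17 = 1×13 + 4
13 = 3×4 + 1
4 = 4×1 + 0
Since gcd(30, 1097) = 1, back-substitute to write 1 as a combination:
1 = 13 − 3·4
1 = −3·17 + 4·13
1 = 4·30 − 7·17
1 = −7·1097 + 256·30
So 30·256 ≡ 1 (mod 1097).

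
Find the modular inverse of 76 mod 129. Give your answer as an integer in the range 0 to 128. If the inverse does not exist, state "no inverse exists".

Extended Euclidean algorithm:
129 = 1·76 + 53
76 = 1·53 + 23
53 = 2·23 + 7
23 = 3·7 + 2
7 = 3·2 + 1
2 = 2·1 + 0
Since gcd(76, 129) = 1, back-substitute to write 1 as a combination:
1 = 7 − 3·2
1 = −3·23 + 10·7
1 = 10·53 − 23·23
1 = −23·76 + 33·53
1 = 33·129 − 56·76
Thus 76·(-56) ≡ 1 (mod 129); reducing, -56 mod 129 = 73.

73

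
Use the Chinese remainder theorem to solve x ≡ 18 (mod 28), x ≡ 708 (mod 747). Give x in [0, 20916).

Write x = 18 + 28·k. Then 28·k ≡ 708 − 18 ≡ 690 (mod 747).
Need 28⁻¹ mod 747. Extended Euclid on (747, 28):
747 = 26×28 + 19
28 = 1×19 + 9
19 = 2×9 + 1
9 = 9×1 + 0
Back-substitute:
1 = 19 − 2·9
1 = −2·28 + 3·19
1 = 3·747 − 80·28
28⁻¹ ≡ 667 (mod 747), so k ≡ 667·690 ≡ 78 (mod 747).
x = 18 + 28·78 = 2202.

2202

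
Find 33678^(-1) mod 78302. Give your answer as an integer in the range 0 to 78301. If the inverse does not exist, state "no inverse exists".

no inverse exists

Euclidean algorithm on 78302, 33678:
78302 = 2·33678 + 10946
33678 = 3·10946 + 840
10946 = 13·840 + 26
840 = 32·26 + 8
26 = 3·8 + 2
8 = 4·2 + 0
Since gcd = 2 > 1, 33678 is not a unit mod 78302.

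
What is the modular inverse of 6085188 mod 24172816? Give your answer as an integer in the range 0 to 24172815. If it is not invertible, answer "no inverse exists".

no inverse exists

Euclidean algorithm on 24172816, 6085188:
24172816 = 3*6085188 + 5917252
6085188 = 1*5917252 + 167936
5917252 = 35*167936 + 39492
167936 = 4*39492 + 9968
39492 = 3*9968 + 9588
9968 = 1*9588 + 380
9588 = 25*380 + 88
380 = 4*88 + 28
88 = 3*28 + 4
28 = 7*4 + 0
The gcd is 4, not 1, hence no inverse exists.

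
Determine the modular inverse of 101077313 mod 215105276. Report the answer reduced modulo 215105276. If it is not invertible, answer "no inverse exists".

150343185

Extended Euclidean algorithm:
215105276 = 2*101077313 + 12950650
101077313 = 7*12950650 + 10422763
12950650 = 1*10422763 + 2527887
10422763 = 4*2527887 + 311215
2527887 = 8*311215 + 38167
311215 = 8*38167 + 5879
38167 = 6*5879 + 2893
5879 = 2*2893 + 93
2893 = 31*93 + 10
93 = 9*10 + 3
10 = 3*3 + 1
3 = 3*1 + 0
Since gcd(101077313, 215105276) = 1, back-substitute to write 1 as a combination:
1 = 10 − 3·3
1 = −3·93 + 28·10
1 = 28·2893 − 871·93
1 = −871·5879 + 1770·2893
1 = 1770·38167 − 11491·5879
1 = −11491·311215 + 93698·38167
1 = 93698·2527887 − 761075·311215
1 = −761075·10422763 + 3137998·2527887
1 = 3137998·12950650 − 3899073·10422763
1 = −3899073·101077313 + 30431509·12950650
1 = 30431509·215105276 − 64762091·101077313
Thus 101077313·(-64762091) ≡ 1 (mod 215105276); reducing, -64762091 mod 215105276 = 150343185.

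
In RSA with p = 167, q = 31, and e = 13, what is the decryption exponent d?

φ(n) = (p−1)(q−1) = 166·30 = 4980.
Need d with 13·d ≡ 1 (mod 4980). Apply the extended Euclidean algorithm:
4980 = 383×13 + 1
13 = 13×1 + 0
Back-substitute:
1 = 4980 − 383·13
So 13·(-383) ≡ 1 (mod 4980), hence d ≡ -383 ≡ 4597 (mod 4980).

4597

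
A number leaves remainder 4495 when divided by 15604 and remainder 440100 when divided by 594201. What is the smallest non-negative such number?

Write x = 4495 + 15604·k. Then 15604·k ≡ 440100 − 4495 ≡ 435605 (mod 594201).
Need 15604⁻¹ mod 594201. Extended Euclid on (594201, 15604):
594201 = 38·15604 + 1249
15604 = 12·1249 + 616
1249 = 2·616 + 17
616 = 36·17 + 4
17 = 4·4 + 1
4 = 4·1 + 0
Back-substitute:
1 = 17 − 4·4
1 = −4·616 + 145·17
1 = 145·1249 − 294·616
1 = −294·15604 + 3673·1249
1 = 3673·594201 − 139868·15604
15604⁻¹ ≡ 454333 (mod 594201), so k ≡ 454333·435605 ≡ 387797 (mod 594201).
x = 4495 + 15604·387797 = 6051188883.

6051188883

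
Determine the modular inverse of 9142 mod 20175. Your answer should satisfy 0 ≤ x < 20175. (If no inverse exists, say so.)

18628

Apply the Euclidean algorithm to 20175 and 9142:
20175 = 2·9142 + 1891
9142 = 4·1891 + 1578
1891 = 1·1578 + 313
1578 = 5·313 + 13
313 = 24·13 + 1
13 = 13·1 + 0
The gcd is 1. Working backward:
1 = 313 − 24·13
1 = −24·1578 + 121·313
1 = 121·1891 − 145·1578
1 = −145·9142 + 701·1891
1 = 701·20175 − 1547·9142
Hence 9142⁻¹ ≡ -1547 ≡ 18628 (mod 20175).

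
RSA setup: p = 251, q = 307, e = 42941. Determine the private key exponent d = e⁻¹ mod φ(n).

φ(n) = (p−1)(q−1) = 250·306 = 76500.
Need d with 42941·d ≡ 1 (mod 76500). Apply the extended Euclidean algorithm:
76500 = 1×42941 + 33559
42941 = 1×33559 + 9382
33559 = 3×9382 + 5413
9382 = 1×5413 + 3969
5413 = 1×3969 + 1444
3969 = 2×1444 + 1081
1444 = 1×1081 + 363
1081 = 2×363 + 355
363 = 1×355 + 8
355 = 44×8 + 3
8 = 2×3 + 2
3 = 1×2 + 1
2 = 2×1 + 0
Back-substitute:
1 = 3 − 2
1 = −8 + 3·3
1 = 3·355 − 133·8
1 = −133·363 + 136·355
1 = 136·1081 − 405·363
1 = −405·1444 + 541·1081
1 = 541·3969 − 1487·1444
1 = −1487·5413 + 2028·3969
1 = 2028·9382 − 3515·5413
1 = −3515·33559 + 12573·9382
1 = 12573·42941 − 16088·33559
1 = −16088·76500 + 28661·42941
So 42941·28661 ≡ 1 (mod 76500), hence d = 28661.

28661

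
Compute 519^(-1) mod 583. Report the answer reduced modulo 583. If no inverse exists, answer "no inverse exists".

Extended Euclidean algorithm:
583 = 1×519 + 64
519 = 8×64 + 7
64 = 9×7 + 1
7 = 7×1 + 0
The gcd is 1. Working backward:
1 = 64 − 9·7
1 = −9·519 + 73·64
1 = 73·583 − 82·519
So 519·(-82) ≡ 1 (mod 583), and -82 ≡ 501 (mod 583).

501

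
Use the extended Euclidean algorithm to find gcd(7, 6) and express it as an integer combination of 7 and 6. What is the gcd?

1

Apply Euclid's algorithm to 7 and 6:
7 = 1·6 + 1
6 = 6·1 + 0
gcd(7, 6) = 1.
Express as a combination:
1 = 7 − 6
So 1 = (1)·7 + (-1)·6.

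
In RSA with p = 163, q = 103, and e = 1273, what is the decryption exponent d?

8593

φ(n) = (p−1)(q−1) = 162·102 = 16524.
Need d with 1273·d ≡ 1 (mod 16524). Apply the extended Euclidean algorithm:
16524 = 12*1273 + 1248
1273 = 1*1248 + 25
1248 = 49*25 + 23
25 = 1*23 + 2
23 = 11*2 + 1
2 = 2*1 + 0
Back-substitute:
1 = 23 − 11·2
1 = −11·25 + 12·23
1 = 12·1248 − 599·25
1 = −599·1273 + 611·1248
1 = 611·16524 − 7931·1273
So 1273·(-7931) ≡ 1 (mod 16524), hence d ≡ -7931 ≡ 8593 (mod 16524).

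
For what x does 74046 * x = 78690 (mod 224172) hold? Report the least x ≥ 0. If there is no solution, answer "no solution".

12889

First find gcd(74046, 224172):
224172 = 3×74046 + 2034
74046 = 36×2034 + 822
2034 = 2×822 + 390
822 = 2×390 + 42
390 = 9×42 + 12
42 = 3×12 + 6
12 = 2×6 + 0
gcd = 6 and 6 | 78690, so solutions exist. Divide through by 6: 12341x ≡ 13115 (mod 37362).
Now find 12341⁻¹ mod 37362:
37362 = 3×12341 + 339
12341 = 36×339 + 137
339 = 2×137 + 65
137 = 2×65 + 7
65 = 9×7 + 2
7 = 3×2 + 1
2 = 2×1 + 0
Back-substitute:
1 = 7 − 3·2
1 = −3·65 + 28·7
1 = 28·137 − 59·65
1 = −59·339 + 146·137
1 = 146·12341 − 5315·339
1 = −5315·37362 + 16091·12341
So 12341⁻¹ ≡ 16091 (mod 37362).
Then x ≡ 16091·13115 ≡ 12889 (mod 37362); the smallest non-negative solution is x = 12889.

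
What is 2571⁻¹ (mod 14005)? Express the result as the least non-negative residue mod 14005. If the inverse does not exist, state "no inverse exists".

Apply the Euclidean algorithm to 14005 and 2571:
14005 = 5×2571 + 1150
2571 = 2×1150 + 271
1150 = 4×271 + 66
271 = 4×66 + 7
66 = 9×7 + 3
7 = 2×3 + 1
3 = 3×1 + 0
Since gcd(2571, 14005) = 1, back-substitute to write 1 as a combination:
1 = 7 − 2·3
1 = −2·66 + 19·7
1 = 19·271 − 78·66
1 = −78·1150 + 331·271
1 = 331·2571 − 740·1150
1 = −740·14005 + 4031·2571
So 2571·4031 ≡ 1 (mod 14005).

4031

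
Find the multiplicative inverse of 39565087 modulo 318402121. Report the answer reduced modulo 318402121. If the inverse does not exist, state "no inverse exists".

Extended Euclidean algorithm:
318402121 = 8·39565087 + 1881425
39565087 = 21·1881425 + 55162
1881425 = 34·55162 + 5917
55162 = 9·5917 + 1909
5917 = 3·1909 + 190
1909 = 10·190 + 9
190 = 21·9 + 1
9 = 9·1 + 0
Since gcd(39565087, 318402121) = 1, back-substitute to write 1 as a combination:
1 = 190 − 21·9
1 = −21·1909 + 211·190
1 = 211·5917 − 654·1909
1 = −654·55162 + 6097·5917
1 = 6097·1881425 − 207952·55162
1 = −207952·39565087 + 4373089·1881425
1 = 4373089·318402121 − 35192664·39565087
So 39565087·(-35192664) ≡ 1 (mod 318402121), and -35192664 ≡ 283209457 (mod 318402121).

283209457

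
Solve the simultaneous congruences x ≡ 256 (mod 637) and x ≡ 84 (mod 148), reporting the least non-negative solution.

69052

Write x = 256 + 637·k. Then 637·k ≡ 84 − 256 ≡ 124 (mod 148).
Need 637⁻¹ mod 148. Extended Euclid on (148, 45):
148 = 3*45 + 13
45 = 3*13 + 6
13 = 2*6 + 1
6 = 6*1 + 0
Back-substitute:
1 = 13 − 2·6
1 = −2·45 + 7·13
1 = 7·148 − 23·45
637⁻¹ ≡ 125 (mod 148), so k ≡ 125·124 ≡ 108 (mod 148).
x = 256 + 637·108 = 69052.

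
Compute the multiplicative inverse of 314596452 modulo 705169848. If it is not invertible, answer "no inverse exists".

Euclidean algorithm on 705169848, 314596452:
705169848 = 2·314596452 + 75976944
314596452 = 4·75976944 + 10688676
75976944 = 7·10688676 + 1156212
10688676 = 9·1156212 + 282768
1156212 = 4·282768 + 25140
282768 = 11·25140 + 6228
25140 = 4·6228 + 228
6228 = 27·228 + 72
228 = 3·72 + 12
72 = 6·12 + 0
gcd(314596452, 705169848) = 12 ≠ 1, so 314596452 has no multiplicative inverse modulo 705169848.

no inverse exists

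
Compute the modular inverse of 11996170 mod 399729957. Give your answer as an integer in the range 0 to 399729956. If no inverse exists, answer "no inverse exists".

356463601

Apply the Euclidean algorithm to 399729957 and 11996170:
399729957 = 33·11996170 + 3856347
11996170 = 3·3856347 + 427129
3856347 = 9·427129 + 12186
427129 = 35·12186 + 619
12186 = 19·619 + 425
619 = 1·425 + 194
425 = 2·194 + 37
194 = 5·37 + 9
37 = 4·9 + 1
9 = 9·1 + 0
Since gcd(11996170, 399729957) = 1, back-substitute to write 1 as a combination:
1 = 37 − 4·9
1 = −4·194 + 21·37
1 = 21·425 − 46·194
1 = −46·619 + 67·425
1 = 67·12186 − 1319·619
1 = −1319·427129 + 46232·12186
1 = 46232·3856347 − 417407·427129
1 = −417407·11996170 + 1298453·3856347
1 = 1298453·399729957 − 43266356·11996170
Thus 11996170·(-43266356) ≡ 1 (mod 399729957); reducing, -43266356 mod 399729957 = 356463601.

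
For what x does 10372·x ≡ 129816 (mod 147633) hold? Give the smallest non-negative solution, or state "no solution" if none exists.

First find gcd(10372, 147633):
147633 = 14×10372 + 2425
10372 = 4×2425 + 672
2425 = 3×672 + 409
672 = 1×409 + 263
409 = 1×263 + 146
263 = 1×146 + 117
146 = 1×117 + 29
117 = 4×29 + 1
29 = 29×1 + 0
gcd = 1, so a unique solution mod 147633 exists.
Back-substitute for the Bézout coefficients:
1 = 117 − 4·29
1 = −4·146 + 5·117
1 = 5·263 − 9·146
1 = −9·409 + 14·263
1 = 14·672 − 23·409
1 = −23·2425 + 83·672
1 = 83·10372 − 355·2425
1 = −355·147633 + 5053·10372
So 10372·(5053) ≡ 1 (mod 147633), giving 10372⁻¹ ≡ 5053.
x ≡ 10372⁻¹·129816 ≡ 5053·129816 ≡ 26829 (mod 147633).

26829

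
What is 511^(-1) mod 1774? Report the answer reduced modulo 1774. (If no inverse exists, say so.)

979

Run Euclid on (1774, 511):
1774 = 3×511 + 241
511 = 2×241 + 29
241 = 8×29 + 9
29 = 3×9 + 2
9 = 4×2 + 1
2 = 2×1 + 0
gcd = 1, so the inverse exists. Back-substitute:
1 = 9 − 4·2
1 = −4·29 + 13·9
1 = 13·241 − 108·29
1 = −108·511 + 229·241
1 = 229·1774 − 795·511
Hence 511⁻¹ ≡ -795 ≡ 979 (mod 1774).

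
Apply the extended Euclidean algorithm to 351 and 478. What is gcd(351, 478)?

Euclidean algorithm:
478 = 1×351 + 127
351 = 2×127 + 97
127 = 1×97 + 30
97 = 3×30 + 7
30 = 4×7 + 2
7 = 3×2 + 1
2 = 2×1 + 0
gcd(351, 478) = 1.
Express as a combination:
1 = 7 − 3·2
1 = −3·30 + 13·7
1 = 13·97 − 42·30
1 = −42·127 + 55·97
1 = 55·351 − 152·127
1 = −152·478 + 207·351
So 1 = (-152)·478 + (207)·351.

1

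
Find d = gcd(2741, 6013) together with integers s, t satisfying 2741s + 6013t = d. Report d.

1

Repeated division:
6013 = 2·2741 + 531
2741 = 5·531 + 86
531 = 6·86 + 15
86 = 5·15 + 11
15 = 1·11 + 4
11 = 2·4 + 3
4 = 1·3 + 1
3 = 3·1 + 0
gcd(2741, 6013) = 1.
Express as a combination:
1 = 4 − 3
1 = −11 + 3·4
1 = 3·15 − 4·11
1 = −4·86 + 23·15
1 = 23·531 − 142·86
1 = −142·2741 + 733·531
1 = 733·6013 − 1608·2741
So 1 = (733)·6013 + (-1608)·2741.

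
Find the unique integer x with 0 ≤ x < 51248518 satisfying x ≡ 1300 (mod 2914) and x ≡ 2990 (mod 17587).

10660712

Write x = 1300 + 2914·k. Then 2914·k ≡ 2990 − 1300 ≡ 1690 (mod 17587).
Need 2914⁻¹ mod 17587. Extended Euclid on (17587, 2914):
17587 = 6*2914 + 103
2914 = 28*103 + 30
103 = 3*30 + 13
30 = 2*13 + 4
13 = 3*4 + 1
4 = 4*1 + 0
Back-substitute:
1 = 13 − 3·4
1 = −3·30 + 7·13
1 = 7·103 − 24·30
1 = −24·2914 + 679·103
1 = 679·17587 − 4098·2914
2914⁻¹ ≡ 13489 (mod 17587), so k ≡ 13489·1690 ≡ 3658 (mod 17587).
x = 1300 + 2914·3658 = 10660712.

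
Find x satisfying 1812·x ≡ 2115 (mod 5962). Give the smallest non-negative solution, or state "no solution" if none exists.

no solution

gcd(1812, 5962):
5962 = 3×1812 + 526
1812 = 3×526 + 234
526 = 2×234 + 58
234 = 4×58 + 2
58 = 29×2 + 0
gcd = 2, but 2 ∤ 2115, so the congruence has no solution.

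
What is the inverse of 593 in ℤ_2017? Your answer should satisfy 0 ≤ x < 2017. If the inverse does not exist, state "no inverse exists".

Apply the Euclidean algorithm to 2017 and 593:
2017 = 3·593 + 238
593 = 2·238 + 117
238 = 2·117 + 4
117 = 29·4 + 1
4 = 4·1 + 0
gcd = 1, so the inverse exists. Back-substitute:
1 = 117 − 29·4
1 = −29·238 + 59·117
1 = 59·593 − 147·238
1 = −147·2017 + 500·593
So 593·500 ≡ 1 (mod 2017).

500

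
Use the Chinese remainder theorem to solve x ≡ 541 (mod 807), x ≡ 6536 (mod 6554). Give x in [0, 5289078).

Write x = 541 + 807·k. Then 807·k ≡ 6536 − 541 ≡ 5995 (mod 6554).
Need 807⁻¹ mod 6554. Extended Euclid on (6554, 807):
6554 = 8·807 + 98
807 = 8·98 + 23
98 = 4·23 + 6
23 = 3·6 + 5
6 = 1·5 + 1
5 = 5·1 + 0
Back-substitute:
1 = 6 − 5
1 = −23 + 4·6
1 = 4·98 − 17·23
1 = −17·807 + 140·98
1 = 140·6554 − 1137·807
807⁻¹ ≡ 5417 (mod 6554), so k ≡ 5417·5995 ≡ 6399 (mod 6554).
x = 541 + 807·6399 = 5164534.

5164534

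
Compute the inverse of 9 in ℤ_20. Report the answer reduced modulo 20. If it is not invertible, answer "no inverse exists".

9

gcd(20, 9) by repeated division:
20 = 2*9 + 2
9 = 4*2 + 1
2 = 2*1 + 0
The gcd is 1. Working backward:
1 = 9 − 4·2
1 = −4·20 + 9·9
So 9·9 ≡ 1 (mod 20).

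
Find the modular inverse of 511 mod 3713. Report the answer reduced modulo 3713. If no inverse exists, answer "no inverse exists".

Apply the Euclidean algorithm to 3713 and 511:
3713 = 7*511 + 136
511 = 3*136 + 103
136 = 1*103 + 33
103 = 3*33 + 4
33 = 8*4 + 1
4 = 4*1 + 0
Since gcd(511, 3713) = 1, back-substitute to write 1 as a combination:
1 = 33 − 8·4
1 = −8·103 + 25·33
1 = 25·136 − 33·103
1 = −33·511 + 124·136
1 = 124·3713 − 901·511
Hence 511⁻¹ ≡ -901 ≡ 2812 (mod 3713).

2812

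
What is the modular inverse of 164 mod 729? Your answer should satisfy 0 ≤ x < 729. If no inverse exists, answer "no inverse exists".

Apply the Euclidean algorithm to 729 and 164:
729 = 4*164 + 73
164 = 2*73 + 18
73 = 4*18 + 1
18 = 18*1 + 0
The gcd is 1. Working backward:
1 = 73 − 4·18
1 = −4·164 + 9·73
1 = 9·729 − 40·164
Hence 164⁻¹ ≡ -40 ≡ 689 (mod 729).

689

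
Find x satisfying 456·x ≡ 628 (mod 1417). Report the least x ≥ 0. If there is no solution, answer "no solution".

511

First find gcd(456, 1417):
1417 = 3·456 + 49
456 = 9·49 + 15
49 = 3·15 + 4
15 = 3·4 + 3
4 = 1·3 + 1
3 = 3·1 + 0
gcd = 1, so a unique solution mod 1417 exists.
Back-substitute for the Bézout coefficients:
1 = 4 − 3
1 = −15 + 4·4
1 = 4·49 − 13·15
1 = −13·456 + 121·49
1 = 121·1417 − 376·456
So 456·(-376) ≡ 1 (mod 1417), giving 456⁻¹ ≡ 1041.
x ≡ 456⁻¹·628 ≡ 1041·628 ≡ 511 (mod 1417).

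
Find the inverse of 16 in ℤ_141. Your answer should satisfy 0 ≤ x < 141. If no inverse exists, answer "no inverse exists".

97

gcd(141, 16) by repeated division:
141 = 8·16 + 13
16 = 1·13 + 3
13 = 4·3 + 1
3 = 3·1 + 0
The gcd is 1. Working backward:
1 = 13 − 4·3
1 = −4·16 + 5·13
1 = 5·141 − 44·16
So 16·(-44) ≡ 1 (mod 141), and -44 ≡ 97 (mod 141).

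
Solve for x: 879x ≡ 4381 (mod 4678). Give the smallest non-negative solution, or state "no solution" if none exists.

First find gcd(879, 4678):
4678 = 5*879 + 283
879 = 3*283 + 30
283 = 9*30 + 13
30 = 2*13 + 4
13 = 3*4 + 1
4 = 4*1 + 0
gcd = 1, so a unique solution mod 4678 exists.
Back-substitute for the Bézout coefficients:
1 = 13 − 3·4
1 = −3·30 + 7·13
1 = 7·283 − 66·30
1 = −66·879 + 205·283
1 = 205·4678 − 1091·879
So 879·(-1091) ≡ 1 (mod 4678), giving 879⁻¹ ≡ 3587.
x ≡ 879⁻¹·4381 ≡ 3587·4381 ≡ 1245 (mod 4678).

1245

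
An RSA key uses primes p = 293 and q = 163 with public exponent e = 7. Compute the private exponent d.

φ(n) = (p−1)(q−1) = 292·162 = 47304.
Need d with 7·d ≡ 1 (mod 47304). Apply the extended Euclidean algorithm:
47304 = 6757×7 + 5
7 = 1×5 + 2
5 = 2×2 + 1
2 = 2×1 + 0
Back-substitute:
1 = 5 − 2·2
1 = −2·7 + 3·5
1 = 3·47304 − 20273·7
So 7·(-20273) ≡ 1 (mod 47304), hence d ≡ -20273 ≡ 27031 (mod 47304).

27031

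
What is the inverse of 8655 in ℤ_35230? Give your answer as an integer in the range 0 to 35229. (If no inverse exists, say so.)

no inverse exists

Compute gcd(8655, 35230):
35230 = 4·8655 + 610
8655 = 14·610 + 115
610 = 5·115 + 35
115 = 3·35 + 10
35 = 3·10 + 5
10 = 2·5 + 0
The gcd is 5, not 1, hence no inverse exists.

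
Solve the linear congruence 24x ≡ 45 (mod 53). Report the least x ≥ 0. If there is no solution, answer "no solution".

35

First find gcd(24, 53):
53 = 2*24 + 5
24 = 4*5 + 4
5 = 1*4 + 1
4 = 4*1 + 0
gcd = 1, so a unique solution mod 53 exists.
Back-substitute for the Bézout coefficients:
1 = 5 − 4
1 = −24 + 5·5
1 = 5·53 − 11·24
So 24·(-11) ≡ 1 (mod 53), giving 24⁻¹ ≡ 42.
x ≡ 24⁻¹·45 ≡ 42·45 ≡ 35 (mod 53).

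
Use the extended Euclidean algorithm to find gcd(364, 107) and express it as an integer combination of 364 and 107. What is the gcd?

Repeated division:
364 = 3*107 + 43
107 = 2*43 + 21
43 = 2*21 + 1
21 = 21*1 + 0
gcd(364, 107) = 1.
Working backward:
1 = 43 − 2·21
1 = −2·107 + 5·43
1 = 5·364 − 17·107
So 1 = (5)·364 + (-17)·107.

1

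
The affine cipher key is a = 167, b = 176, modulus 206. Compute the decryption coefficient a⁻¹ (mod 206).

169

Extended Euclidean algorithm:
206 = 1×167 + 39
167 = 4×39 + 11
39 = 3×11 + 6
11 = 1×6 + 5
6 = 1×5 + 1
5 = 5×1 + 0
Since gcd(167, 206) = 1, back-substitute to write 1 as a combination:
1 = 6 − 5
1 = −11 + 2·6
1 = 2·39 − 7·11
1 = −7·167 + 30·39
1 = 30·206 − 37·167
Hence 167⁻¹ ≡ -37 ≡ 169 (mod 206).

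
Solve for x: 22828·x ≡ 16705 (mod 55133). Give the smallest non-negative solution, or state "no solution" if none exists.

1032

First find gcd(22828, 55133):
55133 = 2·22828 + 9477
22828 = 2·9477 + 3874
9477 = 2·3874 + 1729
3874 = 2·1729 + 416
1729 = 4·416 + 65
416 = 6·65 + 26
65 = 2·26 + 13
26 = 2·13 + 0
gcd = 13 and 13 | 16705, so solutions exist. Divide through by 13: 1756x ≡ 1285 (mod 4241).
Now find 1756⁻¹ mod 4241:
4241 = 2*1756 + 729
1756 = 2*729 + 298
729 = 2*298 + 133
298 = 2*133 + 32
133 = 4*32 + 5
32 = 6*5 + 2
5 = 2*2 + 1
2 = 2*1 + 0
Back-substitute:
1 = 5 − 2·2
1 = −2·32 + 13·5
1 = 13·133 − 54·32
1 = −54·298 + 121·133
1 = 121·729 − 296·298
1 = −296·1756 + 713·729
1 = 713·4241 − 1722·1756
So 1756·(-1722) ≡ 1 (mod 4241), i.e. 1756⁻¹ ≡ 2519.
Then x ≡ 2519·1285 ≡ 1032 (mod 4241); the smallest non-negative solution is x = 1032.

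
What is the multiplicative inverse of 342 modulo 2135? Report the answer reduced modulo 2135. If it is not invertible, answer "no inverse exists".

Extended Euclidean algorithm:
2135 = 6·342 + 83
342 = 4·83 + 10
83 = 8·10 + 3
10 = 3·3 + 1
3 = 3·1 + 0
The gcd is 1. Working backward:
1 = 10 − 3·3
1 = −3·83 + 25·10
1 = 25·342 − 103·83
1 = −103·2135 + 643·342
So 342·643 ≡ 1 (mod 2135).

643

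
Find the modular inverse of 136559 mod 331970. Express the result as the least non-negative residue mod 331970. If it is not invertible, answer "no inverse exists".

162719

gcd(331970, 136559) by repeated division:
331970 = 2×136559 + 58852
136559 = 2×58852 + 18855
58852 = 3×18855 + 2287
18855 = 8×2287 + 559
2287 = 4×559 + 51
559 = 10×51 + 49
51 = 1×49 + 2
49 = 24×2 + 1
2 = 2×1 + 0
The gcd is 1. Working backward:
1 = 49 − 24·2
1 = −24·51 + 25·49
1 = 25·559 − 274·51
1 = −274·2287 + 1121·559
1 = 1121·18855 − 9242·2287
1 = −9242·58852 + 28847·18855
1 = 28847·136559 − 66936·58852
1 = −66936·331970 + 162719·136559
So 136559·162719 ≡ 1 (mod 331970).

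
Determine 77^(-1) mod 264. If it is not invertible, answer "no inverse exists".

Compute gcd(77, 264):
264 = 3×77 + 33
77 = 2×33 + 11
33 = 3×11 + 0
Since gcd = 11 > 1, 77 is not a unit mod 264.

no inverse exists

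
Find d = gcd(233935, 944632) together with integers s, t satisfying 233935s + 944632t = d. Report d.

Apply Euclid's algorithm to 944632 and 233935:
944632 = 4·233935 + 8892
233935 = 26·8892 + 2743
8892 = 3·2743 + 663
2743 = 4·663 + 91
663 = 7·91 + 26
91 = 3·26 + 13
26 = 2·13 + 0
gcd(233935, 944632) = 13.
Express as a combination:
13 = 91 − 3·26
13 = −3·663 + 22·91
13 = 22·2743 − 91·663
13 = −91·8892 + 295·2743
13 = 295·233935 − 7761·8892
13 = −7761·944632 + 31339·233935
So 13 = (-7761)·944632 + (31339)·233935.

13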